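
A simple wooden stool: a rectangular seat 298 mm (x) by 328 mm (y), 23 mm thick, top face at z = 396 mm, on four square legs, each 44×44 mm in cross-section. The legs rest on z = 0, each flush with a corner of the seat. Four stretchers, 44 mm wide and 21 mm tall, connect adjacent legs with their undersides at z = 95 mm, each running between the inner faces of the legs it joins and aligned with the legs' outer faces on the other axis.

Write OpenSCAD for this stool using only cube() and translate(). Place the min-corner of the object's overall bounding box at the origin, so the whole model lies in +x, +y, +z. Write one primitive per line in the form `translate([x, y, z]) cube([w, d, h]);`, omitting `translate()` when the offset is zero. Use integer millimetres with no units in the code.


translate([0, 0, 373]) cube([298, 328, 23]);
cube([44, 44, 373]);
translate([254, 0, 0]) cube([44, 44, 373]);
translate([0, 284, 0]) cube([44, 44, 373]);
translate([254, 284, 0]) cube([44, 44, 373]);
translate([44, 0, 95]) cube([210, 44, 21]);
translate([44, 284, 95]) cube([210, 44, 21]);
translate([0, 44, 95]) cube([44, 240, 21]);
translate([254, 44, 95]) cube([44, 240, 21]);


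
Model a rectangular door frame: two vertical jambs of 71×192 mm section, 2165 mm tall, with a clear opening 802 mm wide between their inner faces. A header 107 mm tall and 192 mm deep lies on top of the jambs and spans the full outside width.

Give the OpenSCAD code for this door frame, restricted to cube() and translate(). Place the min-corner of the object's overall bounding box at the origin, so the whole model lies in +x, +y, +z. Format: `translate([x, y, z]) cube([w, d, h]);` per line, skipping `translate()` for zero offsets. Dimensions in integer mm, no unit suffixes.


cube([71, 192, 2165]);
translate([873, 0, 0]) cube([71, 192, 2165]);
translate([0, 0, 2165]) cube([944, 192, 107]);


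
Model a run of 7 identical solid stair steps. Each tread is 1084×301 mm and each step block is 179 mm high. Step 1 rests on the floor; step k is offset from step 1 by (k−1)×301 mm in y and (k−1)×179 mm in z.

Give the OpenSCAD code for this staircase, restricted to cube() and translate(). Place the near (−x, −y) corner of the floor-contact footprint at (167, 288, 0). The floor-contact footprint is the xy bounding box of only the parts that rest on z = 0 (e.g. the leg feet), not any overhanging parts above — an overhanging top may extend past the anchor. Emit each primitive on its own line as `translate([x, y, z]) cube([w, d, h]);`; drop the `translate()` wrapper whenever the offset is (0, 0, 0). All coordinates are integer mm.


translate([167, 288, 0]) cube([1084, 301, 179]);
translate([167, 589, 179]) cube([1084, 301, 179]);
translate([167, 890, 358]) cube([1084, 301, 179]);
translate([167, 1191, 537]) cube([1084, 301, 179]);
translate([167, 1492, 716]) cube([1084, 301, 179]);
translate([167, 1793, 895]) cube([1084, 301, 179]);
translate([167, 2094, 1074]) cube([1084, 301, 179]);


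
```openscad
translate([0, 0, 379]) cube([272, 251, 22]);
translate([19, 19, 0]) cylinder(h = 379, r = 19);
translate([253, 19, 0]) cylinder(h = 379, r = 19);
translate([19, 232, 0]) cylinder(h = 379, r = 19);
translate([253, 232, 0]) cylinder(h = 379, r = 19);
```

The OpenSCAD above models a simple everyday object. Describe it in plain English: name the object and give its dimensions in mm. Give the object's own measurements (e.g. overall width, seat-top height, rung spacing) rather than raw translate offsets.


A simple wooden stool: a rectangular seat 272 mm (x) by 251 mm (y), 22 mm thick, top face at z = 401 mm, on four round legs, each 38 mm in diameter. The legs rest on z = 0, each leg's axis is inset half a diameter from the nearest pair of seat edges (so the leg's bounding box is flush with the corner).


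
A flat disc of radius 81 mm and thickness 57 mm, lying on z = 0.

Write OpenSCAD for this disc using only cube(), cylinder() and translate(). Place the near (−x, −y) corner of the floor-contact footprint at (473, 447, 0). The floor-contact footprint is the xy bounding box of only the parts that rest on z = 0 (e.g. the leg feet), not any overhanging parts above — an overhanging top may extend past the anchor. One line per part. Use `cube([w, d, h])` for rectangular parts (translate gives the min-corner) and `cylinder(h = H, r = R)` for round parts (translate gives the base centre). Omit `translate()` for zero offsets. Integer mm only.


translate([554, 528, 0]) cylinder(h = 57, r = 81);


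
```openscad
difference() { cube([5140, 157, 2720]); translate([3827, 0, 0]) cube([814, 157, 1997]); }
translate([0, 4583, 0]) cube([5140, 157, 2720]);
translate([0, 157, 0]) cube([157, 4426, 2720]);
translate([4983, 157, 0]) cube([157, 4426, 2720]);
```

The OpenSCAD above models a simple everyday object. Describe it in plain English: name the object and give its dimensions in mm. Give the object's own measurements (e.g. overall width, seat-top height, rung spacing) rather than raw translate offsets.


A single room: four walls, each 2720 mm tall and 157 mm thick, enclosing an outside footprint 5140×4740 mm (x × y), no floor or roof. The front and back walls (−y and +y sides) run the full x-width; the side walls fit between their inner faces. A door opening 814 mm wide and 1997 mm tall is cut through the front wall from the floor up, its −x edge 3827 mm from the wall's −x end.


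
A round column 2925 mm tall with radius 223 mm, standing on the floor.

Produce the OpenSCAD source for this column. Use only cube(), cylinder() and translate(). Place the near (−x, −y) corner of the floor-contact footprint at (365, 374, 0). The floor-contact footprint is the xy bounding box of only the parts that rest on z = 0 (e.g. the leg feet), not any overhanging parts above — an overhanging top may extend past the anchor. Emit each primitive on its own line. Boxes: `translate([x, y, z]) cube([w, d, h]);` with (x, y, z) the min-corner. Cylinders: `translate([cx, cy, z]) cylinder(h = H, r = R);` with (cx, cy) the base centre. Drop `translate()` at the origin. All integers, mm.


translate([588, 597, 0]) cylinder(h = 2925, r = 223);


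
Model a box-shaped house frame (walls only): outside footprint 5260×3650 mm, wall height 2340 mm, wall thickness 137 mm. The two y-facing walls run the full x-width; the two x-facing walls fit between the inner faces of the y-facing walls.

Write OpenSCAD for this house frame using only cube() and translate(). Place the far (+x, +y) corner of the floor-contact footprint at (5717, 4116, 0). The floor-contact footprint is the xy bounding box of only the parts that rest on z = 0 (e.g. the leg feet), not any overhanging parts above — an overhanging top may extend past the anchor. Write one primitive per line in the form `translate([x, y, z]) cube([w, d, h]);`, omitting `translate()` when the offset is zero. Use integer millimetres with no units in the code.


translate([457, 466, 0]) cube([5260, 137, 2340]);
translate([457, 3979, 0]) cube([5260, 137, 2340]);
translate([457, 603, 0]) cube([137, 3376, 2340]);
translate([5580, 603, 0]) cube([137, 3376, 2340]);


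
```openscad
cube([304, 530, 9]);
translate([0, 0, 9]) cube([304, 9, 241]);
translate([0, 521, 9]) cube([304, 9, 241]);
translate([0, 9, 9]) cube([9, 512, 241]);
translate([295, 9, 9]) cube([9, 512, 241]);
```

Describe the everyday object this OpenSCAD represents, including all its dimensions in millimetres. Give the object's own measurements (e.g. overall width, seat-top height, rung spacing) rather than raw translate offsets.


An open-topped rectangular box: outside dimensions 304×530×250 mm, with a uniform wall and base thickness of 9 mm. The base is a full 304×530 slab on the floor; four walls sit on top of the base. The front and back walls (the −y and +y sides) span the full width; the two side walls fit between them.


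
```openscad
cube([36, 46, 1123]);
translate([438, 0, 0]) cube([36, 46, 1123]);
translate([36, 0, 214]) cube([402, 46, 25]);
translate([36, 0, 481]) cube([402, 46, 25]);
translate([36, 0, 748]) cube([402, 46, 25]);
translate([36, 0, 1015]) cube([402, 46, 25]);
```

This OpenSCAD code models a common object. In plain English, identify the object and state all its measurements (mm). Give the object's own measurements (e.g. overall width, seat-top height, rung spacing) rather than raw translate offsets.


A straight ladder. Two 36×46 mm vertical rails, 1123 mm tall, stand 474 mm apart (outside-to-outside) with their front faces coplanar on the −y side. 4 rungs, each 46 mm deep and 25 mm tall, span between the inner faces of the rails, front faces flush with the rails. The lowest rung's underside is at z = 214 mm and rungs are spaced 267 mm apart (underside to underside).


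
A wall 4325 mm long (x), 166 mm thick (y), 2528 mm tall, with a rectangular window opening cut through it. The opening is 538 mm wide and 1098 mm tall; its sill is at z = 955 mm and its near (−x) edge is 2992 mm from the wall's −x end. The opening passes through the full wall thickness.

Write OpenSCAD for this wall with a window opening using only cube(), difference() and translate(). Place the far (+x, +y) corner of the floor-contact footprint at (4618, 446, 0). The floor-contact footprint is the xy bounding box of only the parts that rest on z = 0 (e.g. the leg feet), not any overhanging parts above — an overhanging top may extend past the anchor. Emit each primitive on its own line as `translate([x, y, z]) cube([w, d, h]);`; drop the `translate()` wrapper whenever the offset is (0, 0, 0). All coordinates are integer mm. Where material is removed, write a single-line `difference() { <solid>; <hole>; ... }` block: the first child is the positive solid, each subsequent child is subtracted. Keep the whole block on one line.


difference() { translate([293, 280, 0]) cube([4325, 166, 2528]); translate([3285, 280, 955]) cube([538, 166, 1098]); }


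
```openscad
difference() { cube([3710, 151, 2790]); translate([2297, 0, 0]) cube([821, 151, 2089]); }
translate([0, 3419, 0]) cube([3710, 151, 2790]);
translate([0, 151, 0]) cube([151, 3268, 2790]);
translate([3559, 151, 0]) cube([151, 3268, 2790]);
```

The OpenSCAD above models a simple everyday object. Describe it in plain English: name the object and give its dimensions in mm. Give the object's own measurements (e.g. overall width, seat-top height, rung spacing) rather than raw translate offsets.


A single room: four walls, each 2790 mm tall and 151 mm thick, enclosing an outside footprint 3710×3570 mm (x × y), no floor or roof. The front and back walls (−y and +y sides) run the full x-width; the side walls fit between their inner faces. A door opening 821 mm wide and 2089 mm tall is cut through the front wall from the floor up, its −x edge 2297 mm from the wall's −x end.


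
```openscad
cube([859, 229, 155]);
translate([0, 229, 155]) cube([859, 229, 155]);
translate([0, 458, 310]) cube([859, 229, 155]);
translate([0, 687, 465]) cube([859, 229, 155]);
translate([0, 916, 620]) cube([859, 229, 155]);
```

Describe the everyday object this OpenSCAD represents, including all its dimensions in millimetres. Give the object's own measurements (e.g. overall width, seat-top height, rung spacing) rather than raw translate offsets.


A straight staircase of 5 solid steps. Each step is 859 mm wide (x), 229 mm deep (y, the going) and 155 mm tall (the rise). The first step rests on the floor; each subsequent step sits one going further in +y and one rise higher in +z, directly behind and above the previous step with no overlap.


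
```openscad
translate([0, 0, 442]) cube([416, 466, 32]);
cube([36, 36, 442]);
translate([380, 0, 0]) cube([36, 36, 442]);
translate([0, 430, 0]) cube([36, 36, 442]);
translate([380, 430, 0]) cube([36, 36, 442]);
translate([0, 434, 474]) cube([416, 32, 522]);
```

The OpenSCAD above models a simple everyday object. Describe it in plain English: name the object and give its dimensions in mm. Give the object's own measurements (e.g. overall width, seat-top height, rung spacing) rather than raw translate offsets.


A chair. The seat is a 416×466×32 mm slab with its top at z = 474 mm, on four 36×36 mm corner legs (flush with the seat edges, standing on z = 0). A flat backrest 32 mm thick, 522 mm tall, spans the full seat width and rises from the seat top along its +y edge, rear face flush with the rear of the seat.


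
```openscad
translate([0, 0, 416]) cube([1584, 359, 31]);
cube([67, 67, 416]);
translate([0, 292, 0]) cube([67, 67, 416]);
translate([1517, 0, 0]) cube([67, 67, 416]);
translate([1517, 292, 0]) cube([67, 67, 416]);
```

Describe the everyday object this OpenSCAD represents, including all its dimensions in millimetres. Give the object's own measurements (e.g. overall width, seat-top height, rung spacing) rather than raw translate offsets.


A long wooden bench with a 1584 mm (x) × 359 mm (y) seat, 31 mm thick, its top surface 447 mm above the floor. Four 67 mm square legs at the seat corners, flush with the edges, run from z = 0 to the seat underside.


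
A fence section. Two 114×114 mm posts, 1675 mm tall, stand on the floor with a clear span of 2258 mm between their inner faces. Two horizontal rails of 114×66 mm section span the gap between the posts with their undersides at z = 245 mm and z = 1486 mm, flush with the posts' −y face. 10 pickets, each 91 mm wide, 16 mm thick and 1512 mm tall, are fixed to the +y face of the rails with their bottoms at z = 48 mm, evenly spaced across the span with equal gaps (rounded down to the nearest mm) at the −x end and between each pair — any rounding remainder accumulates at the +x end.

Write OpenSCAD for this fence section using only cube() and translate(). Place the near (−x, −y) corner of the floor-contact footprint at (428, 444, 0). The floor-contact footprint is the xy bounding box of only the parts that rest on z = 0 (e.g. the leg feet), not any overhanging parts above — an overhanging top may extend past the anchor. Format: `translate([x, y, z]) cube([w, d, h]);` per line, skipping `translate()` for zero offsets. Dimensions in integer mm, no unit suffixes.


translate([428, 444, 0]) cube([114, 114, 1675]);
translate([2800, 444, 0]) cube([114, 114, 1675]);
translate([542, 444, 245]) cube([2258, 114, 66]);
translate([542, 444, 1486]) cube([2258, 114, 66]);
translate([664, 558, 48]) cube([91, 16, 1512]);
translate([877, 558, 48]) cube([91, 16, 1512]);
translate([1090, 558, 48]) cube([91, 16, 1512]);
translate([1303, 558, 48]) cube([91, 16, 1512]);
translate([1516, 558, 48]) cube([91, 16, 1512]);
translate([1729, 558, 48]) cube([91, 16, 1512]);
translate([1942, 558, 48]) cube([91, 16, 1512]);
translate([2155, 558, 48]) cube([91, 16, 1512]);
translate([2368, 558, 48]) cube([91, 16, 1512]);
translate([2581, 558, 48]) cube([91, 16, 1512]);


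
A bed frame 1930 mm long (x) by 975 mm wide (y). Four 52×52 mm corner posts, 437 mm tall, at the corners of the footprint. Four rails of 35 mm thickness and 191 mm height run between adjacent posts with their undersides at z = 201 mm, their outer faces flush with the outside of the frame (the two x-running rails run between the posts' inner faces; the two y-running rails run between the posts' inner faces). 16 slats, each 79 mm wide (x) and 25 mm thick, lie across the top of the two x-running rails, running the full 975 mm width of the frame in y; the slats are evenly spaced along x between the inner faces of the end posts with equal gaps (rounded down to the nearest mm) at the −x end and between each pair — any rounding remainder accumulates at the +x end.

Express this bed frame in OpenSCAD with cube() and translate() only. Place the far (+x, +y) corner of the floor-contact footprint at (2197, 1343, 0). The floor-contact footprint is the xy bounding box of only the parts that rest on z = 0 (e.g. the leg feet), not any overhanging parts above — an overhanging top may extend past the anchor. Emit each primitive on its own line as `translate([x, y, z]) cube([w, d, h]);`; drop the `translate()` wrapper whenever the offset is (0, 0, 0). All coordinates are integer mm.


translate([267, 368, 0]) cube([52, 52, 437]);
translate([267, 1291, 0]) cube([52, 52, 437]);
translate([2145, 368, 0]) cube([52, 52, 437]);
translate([2145, 1291, 0]) cube([52, 52, 437]);
translate([319, 368, 201]) cube([1826, 35, 191]);
translate([319, 1308, 201]) cube([1826, 35, 191]);
translate([267, 420, 201]) cube([35, 871, 191]);
translate([2162, 420, 201]) cube([35, 871, 191]);
translate([352, 368, 392]) cube([79, 975, 25]);
translate([464, 368, 392]) cube([79, 975, 25]);
translate([576, 368, 392]) cube([79, 975, 25]);
translate([688, 368, 392]) cube([79, 975, 25]);
translate([800, 368, 392]) cube([79, 975, 25]);
translate([912, 368, 392]) cube([79, 975, 25]);
translate([1024, 368, 392]) cube([79, 975, 25]);
translate([1136, 368, 392]) cube([79, 975, 25]);
translate([1248, 368, 392]) cube([79, 975, 25]);
translate([1360, 368, 392]) cube([79, 975, 25]);
translate([1472, 368, 392]) cube([79, 975, 25]);
translate([1584, 368, 392]) cube([79, 975, 25]);
translate([1696, 368, 392]) cube([79, 975, 25]);
translate([1808, 368, 392]) cube([79, 975, 25]);
translate([1920, 368, 392]) cube([79, 975, 25]);
translate([2032, 368, 392]) cube([79, 975, 25]);


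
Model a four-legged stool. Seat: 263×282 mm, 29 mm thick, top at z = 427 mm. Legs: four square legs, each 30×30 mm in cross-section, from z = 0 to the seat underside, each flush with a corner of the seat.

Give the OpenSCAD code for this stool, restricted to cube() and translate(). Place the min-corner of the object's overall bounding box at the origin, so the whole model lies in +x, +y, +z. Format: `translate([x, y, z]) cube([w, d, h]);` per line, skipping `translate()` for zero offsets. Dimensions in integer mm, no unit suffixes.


translate([0, 0, 398]) cube([263, 282, 29]);
cube([30, 30, 398]);
translate([233, 0, 0]) cube([30, 30, 398]);
translate([0, 252, 0]) cube([30, 30, 398]);
translate([233, 252, 0]) cube([30, 30, 398]);


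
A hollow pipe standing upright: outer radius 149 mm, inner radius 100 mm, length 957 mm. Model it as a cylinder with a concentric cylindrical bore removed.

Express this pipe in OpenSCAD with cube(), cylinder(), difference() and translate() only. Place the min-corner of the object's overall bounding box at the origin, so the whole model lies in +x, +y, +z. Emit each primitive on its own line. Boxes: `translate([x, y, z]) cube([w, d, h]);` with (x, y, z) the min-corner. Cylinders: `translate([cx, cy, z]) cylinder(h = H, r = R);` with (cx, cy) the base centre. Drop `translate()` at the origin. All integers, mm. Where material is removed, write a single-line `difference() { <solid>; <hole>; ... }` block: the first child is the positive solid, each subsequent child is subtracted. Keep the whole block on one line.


difference() { translate([149, 149, 0]) cylinder(h = 957, r = 149); translate([149, 149, 0]) cylinder(h = 957, r = 100); }


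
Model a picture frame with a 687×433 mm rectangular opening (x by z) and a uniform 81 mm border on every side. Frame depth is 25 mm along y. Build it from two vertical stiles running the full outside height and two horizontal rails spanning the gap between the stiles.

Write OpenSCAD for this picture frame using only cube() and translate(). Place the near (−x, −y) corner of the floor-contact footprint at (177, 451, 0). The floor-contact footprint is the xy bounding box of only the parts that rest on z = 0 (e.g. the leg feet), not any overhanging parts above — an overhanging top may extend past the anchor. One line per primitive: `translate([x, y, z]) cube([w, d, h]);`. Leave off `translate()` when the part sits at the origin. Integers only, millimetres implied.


translate([177, 451, 0]) cube([81, 25, 595]);
translate([945, 451, 0]) cube([81, 25, 595]);
translate([258, 451, 0]) cube([687, 25, 81]);
translate([258, 451, 514]) cube([687, 25, 81]);


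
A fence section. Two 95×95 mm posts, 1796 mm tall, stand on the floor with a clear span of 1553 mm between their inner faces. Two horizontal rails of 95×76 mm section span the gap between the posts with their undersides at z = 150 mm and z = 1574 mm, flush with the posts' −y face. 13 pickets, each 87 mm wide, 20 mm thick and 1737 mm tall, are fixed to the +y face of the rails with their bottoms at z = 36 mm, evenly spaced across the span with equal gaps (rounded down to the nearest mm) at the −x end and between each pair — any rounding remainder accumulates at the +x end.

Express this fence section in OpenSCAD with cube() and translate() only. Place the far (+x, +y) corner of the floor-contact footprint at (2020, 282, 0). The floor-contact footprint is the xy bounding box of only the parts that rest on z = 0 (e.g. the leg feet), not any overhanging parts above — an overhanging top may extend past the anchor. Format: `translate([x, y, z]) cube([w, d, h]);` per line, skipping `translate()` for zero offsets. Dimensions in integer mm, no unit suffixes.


translate([277, 187, 0]) cube([95, 95, 1796]);
translate([1925, 187, 0]) cube([95, 95, 1796]);
translate([372, 187, 150]) cube([1553, 95, 76]);
translate([372, 187, 1574]) cube([1553, 95, 76]);
translate([402, 282, 36]) cube([87, 20, 1737]);
translate([519, 282, 36]) cube([87, 20, 1737]);
translate([636, 282, 36]) cube([87, 20, 1737]);
translate([753, 282, 36]) cube([87, 20, 1737]);
translate([870, 282, 36]) cube([87, 20, 1737]);
translate([987, 282, 36]) cube([87, 20, 1737]);
translate([1104, 282, 36]) cube([87, 20, 1737]);
translate([1221, 282, 36]) cube([87, 20, 1737]);
translate([1338, 282, 36]) cube([87, 20, 1737]);
translate([1455, 282, 36]) cube([87, 20, 1737]);
translate([1572, 282, 36]) cube([87, 20, 1737]);
translate([1689, 282, 36]) cube([87, 20, 1737]);
translate([1806, 282, 36]) cube([87, 20, 1737]);


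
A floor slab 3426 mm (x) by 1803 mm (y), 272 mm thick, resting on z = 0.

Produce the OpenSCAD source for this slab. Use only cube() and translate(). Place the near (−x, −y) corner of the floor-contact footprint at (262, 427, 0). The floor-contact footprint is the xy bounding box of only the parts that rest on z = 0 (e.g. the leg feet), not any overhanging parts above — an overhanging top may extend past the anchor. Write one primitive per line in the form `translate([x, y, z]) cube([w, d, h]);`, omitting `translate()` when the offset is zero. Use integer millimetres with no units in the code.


translate([262, 427, 0]) cube([3426, 1803, 272]);


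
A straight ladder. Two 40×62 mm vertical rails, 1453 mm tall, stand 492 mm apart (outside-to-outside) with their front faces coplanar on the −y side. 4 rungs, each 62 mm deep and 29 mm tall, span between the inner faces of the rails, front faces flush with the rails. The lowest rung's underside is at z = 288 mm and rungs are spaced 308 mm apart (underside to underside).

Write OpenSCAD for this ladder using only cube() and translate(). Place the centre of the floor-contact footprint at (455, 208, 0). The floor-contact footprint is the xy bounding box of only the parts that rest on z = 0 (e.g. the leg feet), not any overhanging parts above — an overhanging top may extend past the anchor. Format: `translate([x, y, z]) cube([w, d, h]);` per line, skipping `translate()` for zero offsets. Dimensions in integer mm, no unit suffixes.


translate([209, 177, 0]) cube([40, 62, 1453]);
translate([661, 177, 0]) cube([40, 62, 1453]);
translate([249, 177, 288]) cube([412, 62, 29]);
translate([249, 177, 596]) cube([412, 62, 29]);
translate([249, 177, 904]) cube([412, 62, 29]);
translate([249, 177, 1212]) cube([412, 62, 29]);


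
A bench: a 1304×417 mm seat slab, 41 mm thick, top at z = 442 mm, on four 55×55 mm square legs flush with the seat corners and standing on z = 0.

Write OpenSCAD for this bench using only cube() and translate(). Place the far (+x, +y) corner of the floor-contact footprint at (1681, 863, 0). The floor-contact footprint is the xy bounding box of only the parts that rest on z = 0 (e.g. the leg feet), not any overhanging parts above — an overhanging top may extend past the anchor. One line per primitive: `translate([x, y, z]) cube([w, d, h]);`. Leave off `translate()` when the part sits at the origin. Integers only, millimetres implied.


translate([377, 446, 401]) cube([1304, 417, 41]);
translate([377, 446, 0]) cube([55, 55, 401]);
translate([377, 808, 0]) cube([55, 55, 401]);
translate([1626, 446, 0]) cube([55, 55, 401]);
translate([1626, 808, 0]) cube([55, 55, 401]);


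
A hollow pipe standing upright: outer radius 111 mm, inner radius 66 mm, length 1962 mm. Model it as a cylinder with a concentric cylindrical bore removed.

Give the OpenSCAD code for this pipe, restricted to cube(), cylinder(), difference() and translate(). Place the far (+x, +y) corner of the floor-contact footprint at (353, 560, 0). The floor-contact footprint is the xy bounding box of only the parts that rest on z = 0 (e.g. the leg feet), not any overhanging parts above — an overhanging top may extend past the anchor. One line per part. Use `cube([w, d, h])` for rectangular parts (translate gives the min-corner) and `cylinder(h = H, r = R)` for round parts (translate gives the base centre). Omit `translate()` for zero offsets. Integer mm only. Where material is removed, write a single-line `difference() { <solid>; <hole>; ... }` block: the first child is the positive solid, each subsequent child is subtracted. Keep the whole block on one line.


difference() { translate([242, 449, 0]) cylinder(h = 1962, r = 111); translate([242, 449, 0]) cylinder(h = 1962, r = 66); }


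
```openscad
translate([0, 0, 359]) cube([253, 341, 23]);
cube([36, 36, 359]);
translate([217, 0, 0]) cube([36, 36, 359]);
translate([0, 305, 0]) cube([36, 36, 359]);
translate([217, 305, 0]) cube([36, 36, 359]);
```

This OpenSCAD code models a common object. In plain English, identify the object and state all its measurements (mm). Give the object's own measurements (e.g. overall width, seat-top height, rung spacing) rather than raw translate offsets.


A simple wooden stool: a rectangular seat 253 mm (x) by 341 mm (y), 23 mm thick, top face at z = 382 mm, on four square legs, each 36×36 mm in cross-section. The legs rest on z = 0, each flush with a corner of the seat.


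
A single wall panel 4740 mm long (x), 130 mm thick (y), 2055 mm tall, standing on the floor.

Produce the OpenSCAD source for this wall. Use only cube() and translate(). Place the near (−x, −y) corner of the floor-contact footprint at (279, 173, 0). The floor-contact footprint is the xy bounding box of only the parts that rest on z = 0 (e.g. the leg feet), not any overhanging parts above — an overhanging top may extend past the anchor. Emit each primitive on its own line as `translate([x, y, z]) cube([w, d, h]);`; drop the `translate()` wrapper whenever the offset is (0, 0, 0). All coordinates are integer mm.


translate([279, 173, 0]) cube([4740, 130, 2055]);


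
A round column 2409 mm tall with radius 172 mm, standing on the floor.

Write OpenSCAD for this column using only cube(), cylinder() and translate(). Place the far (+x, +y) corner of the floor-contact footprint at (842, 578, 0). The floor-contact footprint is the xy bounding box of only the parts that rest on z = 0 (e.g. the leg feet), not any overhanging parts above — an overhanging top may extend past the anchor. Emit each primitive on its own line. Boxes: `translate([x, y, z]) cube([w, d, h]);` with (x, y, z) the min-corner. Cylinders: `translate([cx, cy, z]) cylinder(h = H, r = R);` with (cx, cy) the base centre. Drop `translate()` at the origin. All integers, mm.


translate([670, 406, 0]) cylinder(h = 2409, r = 172);


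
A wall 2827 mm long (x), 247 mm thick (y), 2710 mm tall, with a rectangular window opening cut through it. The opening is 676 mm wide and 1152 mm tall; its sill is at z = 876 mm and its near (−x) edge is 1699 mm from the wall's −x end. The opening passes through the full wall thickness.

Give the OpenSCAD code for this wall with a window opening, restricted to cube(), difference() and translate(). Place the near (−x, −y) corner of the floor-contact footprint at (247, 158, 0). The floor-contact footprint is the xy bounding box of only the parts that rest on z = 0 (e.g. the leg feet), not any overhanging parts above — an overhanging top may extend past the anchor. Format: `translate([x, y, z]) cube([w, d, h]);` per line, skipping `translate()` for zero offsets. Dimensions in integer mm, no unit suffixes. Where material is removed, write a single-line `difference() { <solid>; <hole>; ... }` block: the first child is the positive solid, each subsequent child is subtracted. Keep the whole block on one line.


difference() { translate([247, 158, 0]) cube([2827, 247, 2710]); translate([1946, 158, 876]) cube([676, 247, 1152]); }


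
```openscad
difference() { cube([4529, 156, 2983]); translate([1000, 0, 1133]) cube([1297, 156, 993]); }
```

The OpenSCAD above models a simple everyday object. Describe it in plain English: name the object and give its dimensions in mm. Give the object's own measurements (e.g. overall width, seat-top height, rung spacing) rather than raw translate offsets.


A wall 4529 mm long (x), 156 mm thick (y), 2983 mm tall, with a rectangular window opening cut through it. The opening is 1297 mm wide and 993 mm tall; its sill is at z = 1133 mm and its near (−x) edge is 1000 mm from the wall's −x end. The opening passes through the full wall thickness.


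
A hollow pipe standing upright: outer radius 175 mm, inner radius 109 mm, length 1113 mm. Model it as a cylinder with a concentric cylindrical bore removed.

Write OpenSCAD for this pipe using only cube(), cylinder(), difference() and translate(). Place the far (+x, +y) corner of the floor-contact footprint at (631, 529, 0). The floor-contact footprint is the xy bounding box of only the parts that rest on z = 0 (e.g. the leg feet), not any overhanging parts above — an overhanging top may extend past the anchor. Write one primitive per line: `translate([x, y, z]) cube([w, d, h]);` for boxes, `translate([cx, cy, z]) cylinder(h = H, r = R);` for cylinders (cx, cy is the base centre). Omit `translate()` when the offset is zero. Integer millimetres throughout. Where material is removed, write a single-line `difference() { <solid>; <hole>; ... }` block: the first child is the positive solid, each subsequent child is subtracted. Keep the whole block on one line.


difference() { translate([456, 354, 0]) cylinder(h = 1113, r = 175); translate([456, 354, 0]) cylinder(h = 1113, r = 109); }


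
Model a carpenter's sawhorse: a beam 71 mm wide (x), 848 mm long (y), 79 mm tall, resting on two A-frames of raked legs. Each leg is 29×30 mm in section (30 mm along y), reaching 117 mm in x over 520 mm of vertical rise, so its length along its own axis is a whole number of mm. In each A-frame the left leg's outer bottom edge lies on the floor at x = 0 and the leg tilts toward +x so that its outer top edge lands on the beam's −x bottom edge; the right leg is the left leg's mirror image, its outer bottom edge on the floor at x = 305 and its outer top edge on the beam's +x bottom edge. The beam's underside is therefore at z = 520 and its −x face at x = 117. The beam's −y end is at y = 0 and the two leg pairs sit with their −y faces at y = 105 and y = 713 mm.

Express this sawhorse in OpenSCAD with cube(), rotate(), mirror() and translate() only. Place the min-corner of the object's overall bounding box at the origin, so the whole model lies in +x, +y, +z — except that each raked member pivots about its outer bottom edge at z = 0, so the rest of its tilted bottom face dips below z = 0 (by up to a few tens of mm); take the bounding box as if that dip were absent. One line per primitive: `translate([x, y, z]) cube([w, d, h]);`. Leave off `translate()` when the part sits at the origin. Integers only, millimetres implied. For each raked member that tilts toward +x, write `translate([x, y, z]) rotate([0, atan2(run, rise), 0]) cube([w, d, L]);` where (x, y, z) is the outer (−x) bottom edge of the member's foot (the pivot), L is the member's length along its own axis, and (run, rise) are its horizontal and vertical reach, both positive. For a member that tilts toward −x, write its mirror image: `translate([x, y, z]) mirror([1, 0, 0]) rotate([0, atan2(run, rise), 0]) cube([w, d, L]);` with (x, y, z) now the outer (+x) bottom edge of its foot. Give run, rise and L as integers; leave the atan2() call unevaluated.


// leg length = √(117² + 520²) = 533
// right-leg outer foot x = 2·117 + 71 = 305
// beam min-corner = (117, 0, 520)
translate([117, 0, 520]) cube([71, 848, 79]);
translate([0, 105, 0]) rotate([0, atan2(117, 520), 0]) cube([29, 30, 533]);
translate([305, 105, 0]) mirror([1, 0, 0]) rotate([0, atan2(117, 520), 0]) cube([29, 30, 533]);
translate([0, 713, 0]) rotate([0, atan2(117, 520), 0]) cube([29, 30, 533]);
translate([305, 713, 0]) mirror([1, 0, 0]) rotate([0, atan2(117, 520), 0]) cube([29, 30, 533]);


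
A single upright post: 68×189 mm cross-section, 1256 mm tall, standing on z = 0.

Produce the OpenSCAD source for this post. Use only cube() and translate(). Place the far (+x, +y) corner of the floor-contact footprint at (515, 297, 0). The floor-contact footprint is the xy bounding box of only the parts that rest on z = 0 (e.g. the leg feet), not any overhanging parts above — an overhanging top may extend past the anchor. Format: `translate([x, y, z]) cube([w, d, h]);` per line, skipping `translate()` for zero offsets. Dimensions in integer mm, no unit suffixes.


translate([447, 108, 0]) cube([68, 189, 1256]);


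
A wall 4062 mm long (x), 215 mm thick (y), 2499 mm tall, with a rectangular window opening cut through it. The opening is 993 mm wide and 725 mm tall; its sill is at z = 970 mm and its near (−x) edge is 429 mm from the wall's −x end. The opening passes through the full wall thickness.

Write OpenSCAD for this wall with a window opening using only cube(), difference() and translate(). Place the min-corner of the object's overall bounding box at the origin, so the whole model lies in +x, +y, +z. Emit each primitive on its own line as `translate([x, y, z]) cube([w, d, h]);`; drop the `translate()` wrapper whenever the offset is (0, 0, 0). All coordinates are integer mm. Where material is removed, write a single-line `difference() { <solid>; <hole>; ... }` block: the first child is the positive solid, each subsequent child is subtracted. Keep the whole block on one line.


difference() { cube([4062, 215, 2499]); translate([429, 0, 970]) cube([993, 215, 725]); }


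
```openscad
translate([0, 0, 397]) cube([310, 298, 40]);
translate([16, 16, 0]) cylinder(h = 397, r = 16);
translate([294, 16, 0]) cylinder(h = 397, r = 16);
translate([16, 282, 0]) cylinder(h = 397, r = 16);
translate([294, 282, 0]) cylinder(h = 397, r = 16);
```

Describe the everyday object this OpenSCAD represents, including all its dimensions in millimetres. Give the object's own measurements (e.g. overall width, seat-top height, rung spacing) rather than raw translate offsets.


A four-legged stool. The seat is a 310×298×40 mm slab whose top surface is at z = 437 mm; four round legs, each 32 mm in diameter, run from the floor (z = 0) to the underside of the seat, each leg's axis is inset half a diameter from the nearest pair of seat edges (so the leg's bounding box is flush with the corner).


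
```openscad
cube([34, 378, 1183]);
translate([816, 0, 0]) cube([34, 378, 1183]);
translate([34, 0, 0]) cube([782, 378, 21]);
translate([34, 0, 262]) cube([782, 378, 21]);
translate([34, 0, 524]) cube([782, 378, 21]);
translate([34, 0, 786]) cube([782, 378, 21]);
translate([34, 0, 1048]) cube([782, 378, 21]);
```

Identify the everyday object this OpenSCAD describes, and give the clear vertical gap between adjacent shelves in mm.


A bookshelf. The clear shelf gap is 241 mm.

Two tall side panels with 5 horizontal boards between them — a bookshelf. The first two shelf undersides are at z = 0 and z = 262; with shelf thickness 21, the clear gap is 262 − 0 − 21 = 241 mm.


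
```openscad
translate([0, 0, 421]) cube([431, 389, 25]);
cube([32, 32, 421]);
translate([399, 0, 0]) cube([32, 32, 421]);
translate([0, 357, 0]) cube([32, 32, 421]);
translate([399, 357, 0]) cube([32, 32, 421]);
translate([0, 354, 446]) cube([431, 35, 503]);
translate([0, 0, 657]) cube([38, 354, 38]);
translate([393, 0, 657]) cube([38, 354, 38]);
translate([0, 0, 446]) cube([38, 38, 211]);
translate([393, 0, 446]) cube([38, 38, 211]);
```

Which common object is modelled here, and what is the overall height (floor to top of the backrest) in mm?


A chair. The overall height is 949 mm.

A slab on four corner posts with a tall panel at the back — a chair. The seat slab sits at z = 421 with thickness 25, and the 503 mm backrest starts at the seat top, so the overall height is 421 + 25 + 503 = 949 mm.


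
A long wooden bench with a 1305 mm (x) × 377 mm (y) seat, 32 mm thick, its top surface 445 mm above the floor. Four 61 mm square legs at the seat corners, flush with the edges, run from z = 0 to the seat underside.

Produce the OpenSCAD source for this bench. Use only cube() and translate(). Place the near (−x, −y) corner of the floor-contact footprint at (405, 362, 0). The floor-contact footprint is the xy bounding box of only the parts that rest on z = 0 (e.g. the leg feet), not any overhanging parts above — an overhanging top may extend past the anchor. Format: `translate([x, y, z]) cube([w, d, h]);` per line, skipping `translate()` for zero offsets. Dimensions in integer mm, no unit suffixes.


translate([405, 362, 413]) cube([1305, 377, 32]);
translate([405, 362, 0]) cube([61, 61, 413]);
translate([405, 678, 0]) cube([61, 61, 413]);
translate([1649, 362, 0]) cube([61, 61, 413]);
translate([1649, 678, 0]) cube([61, 61, 413]);


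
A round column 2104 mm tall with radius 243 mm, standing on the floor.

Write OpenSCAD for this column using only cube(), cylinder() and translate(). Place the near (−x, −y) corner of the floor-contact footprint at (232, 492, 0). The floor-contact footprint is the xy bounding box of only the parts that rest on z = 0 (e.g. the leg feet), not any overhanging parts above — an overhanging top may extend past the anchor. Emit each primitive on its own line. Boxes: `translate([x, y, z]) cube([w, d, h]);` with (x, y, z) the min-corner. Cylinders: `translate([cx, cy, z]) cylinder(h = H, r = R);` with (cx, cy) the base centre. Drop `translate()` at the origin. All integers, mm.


translate([475, 735, 0]) cylinder(h = 2104, r = 243);


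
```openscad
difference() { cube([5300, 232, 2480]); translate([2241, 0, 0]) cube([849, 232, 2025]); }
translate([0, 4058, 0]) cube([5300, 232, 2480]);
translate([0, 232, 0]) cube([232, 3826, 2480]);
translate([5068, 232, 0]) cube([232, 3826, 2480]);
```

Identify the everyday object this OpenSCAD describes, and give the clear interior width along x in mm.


A single room. The interior width is 4836 mm.

Four walls enclosing a rectangle with a door in the front wall — a room. Outside width 5300 minus two 232 mm walls gives 4836 mm.


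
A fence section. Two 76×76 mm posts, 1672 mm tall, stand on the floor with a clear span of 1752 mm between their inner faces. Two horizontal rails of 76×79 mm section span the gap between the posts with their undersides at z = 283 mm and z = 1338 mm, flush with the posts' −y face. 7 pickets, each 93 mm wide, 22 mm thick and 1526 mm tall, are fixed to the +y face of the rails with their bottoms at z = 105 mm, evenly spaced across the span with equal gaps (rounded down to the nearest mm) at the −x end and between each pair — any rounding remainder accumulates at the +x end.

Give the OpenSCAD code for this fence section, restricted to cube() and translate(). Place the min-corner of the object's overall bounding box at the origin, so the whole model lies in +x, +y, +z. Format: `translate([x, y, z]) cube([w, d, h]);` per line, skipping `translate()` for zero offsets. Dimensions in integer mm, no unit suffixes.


cube([76, 76, 1672]);
translate([1828, 0, 0]) cube([76, 76, 1672]);
translate([76, 0, 283]) cube([1752, 76, 79]);
translate([76, 0, 1338]) cube([1752, 76, 79]);
translate([213, 76, 105]) cube([93, 22, 1526]);
translate([443, 76, 105]) cube([93, 22, 1526]);
translate([673, 76, 105]) cube([93, 22, 1526]);
translate([903, 76, 105]) cube([93, 22, 1526]);
translate([1133, 76, 105]) cube([93, 22, 1526]);
translate([1363, 76, 105]) cube([93, 22, 1526]);
translate([1593, 76, 105]) cube([93, 22, 1526]);
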